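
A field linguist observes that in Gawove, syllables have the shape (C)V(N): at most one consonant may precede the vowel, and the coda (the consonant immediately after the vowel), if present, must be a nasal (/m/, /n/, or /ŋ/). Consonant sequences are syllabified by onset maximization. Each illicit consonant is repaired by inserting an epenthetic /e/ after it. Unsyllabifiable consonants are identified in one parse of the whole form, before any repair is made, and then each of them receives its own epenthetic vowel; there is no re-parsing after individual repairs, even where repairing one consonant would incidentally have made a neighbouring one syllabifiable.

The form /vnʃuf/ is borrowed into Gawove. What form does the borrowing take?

The consonants /v/, /n/, /f/ cannot be parsed into a legal (C)V(N) syllable (only a nasal (/m/, /n/, or /ŋ/) is licensed in coda position; onsets are limited to one consonant).
Each unlicensed consonant becomes the onset of a new syllable: /v/ → /ve/, /n/ → /ne/, /f/ → /fe/.

veneʃufe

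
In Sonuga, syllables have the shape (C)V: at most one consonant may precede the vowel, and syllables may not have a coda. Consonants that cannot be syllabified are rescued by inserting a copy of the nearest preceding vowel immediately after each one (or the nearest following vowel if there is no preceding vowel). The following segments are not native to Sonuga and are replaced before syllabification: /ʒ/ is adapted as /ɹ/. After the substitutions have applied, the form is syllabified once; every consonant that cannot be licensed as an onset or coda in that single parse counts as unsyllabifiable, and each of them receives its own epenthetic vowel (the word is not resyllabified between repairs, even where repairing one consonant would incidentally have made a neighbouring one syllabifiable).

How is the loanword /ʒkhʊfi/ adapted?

Substitution: /ʒ/ → /ɹ/, giving /ɹkhʊfi/.
Syllabifying with onset maximization leaves /ɹ/, /k/ stranded (no codas are permitted; onsets are limited to one consonant).
Each unlicensed consonant becomes the onset of a new syllable: /ɹ/ → /ɹʊ/, /k/ → /kʊ/.

ɹʊkʊhʊfi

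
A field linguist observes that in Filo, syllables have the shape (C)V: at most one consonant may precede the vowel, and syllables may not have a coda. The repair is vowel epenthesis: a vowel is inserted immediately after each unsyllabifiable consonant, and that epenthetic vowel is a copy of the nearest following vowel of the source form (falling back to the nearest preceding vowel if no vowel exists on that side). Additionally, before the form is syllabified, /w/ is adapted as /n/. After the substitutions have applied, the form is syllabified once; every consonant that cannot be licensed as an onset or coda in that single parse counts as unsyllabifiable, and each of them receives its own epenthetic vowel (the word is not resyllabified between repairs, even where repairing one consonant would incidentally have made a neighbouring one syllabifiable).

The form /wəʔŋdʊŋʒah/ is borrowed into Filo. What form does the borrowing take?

nəʔʊŋʊdʊŋaʒaha

Substitution: /w/ → /n/, giving /nəʔŋdʊŋʒah/.
The consonants /ʔ/, /ŋ/, /ŋ/, /h/ cannot be parsed into a legal (C)V syllable (no codas are permitted; onsets are limited to one consonant).
Each unlicensed consonant becomes the onset of a new syllable: /ʔ/ → /ʔʊ/, /ŋ/ → /ŋʊ/, /ŋ/ → /ŋa/, /h/ → /ha/.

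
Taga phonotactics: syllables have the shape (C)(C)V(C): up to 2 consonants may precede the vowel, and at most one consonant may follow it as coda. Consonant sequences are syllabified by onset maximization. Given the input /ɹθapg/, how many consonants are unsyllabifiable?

1

Under (C)(C)V(C), the unsyllabifiable consonants are /g/ (at most one coda consonant is licensed; onsets may contain at most 2 consonants).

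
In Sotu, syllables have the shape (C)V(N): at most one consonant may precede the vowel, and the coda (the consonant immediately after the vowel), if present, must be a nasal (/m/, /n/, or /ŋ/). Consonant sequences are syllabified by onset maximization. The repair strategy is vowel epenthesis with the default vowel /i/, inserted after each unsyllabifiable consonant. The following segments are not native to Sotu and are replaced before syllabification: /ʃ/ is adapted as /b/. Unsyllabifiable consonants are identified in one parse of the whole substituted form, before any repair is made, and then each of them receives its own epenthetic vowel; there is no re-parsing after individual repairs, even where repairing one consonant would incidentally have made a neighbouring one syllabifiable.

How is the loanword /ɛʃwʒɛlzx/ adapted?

Substitution: /ʃ/ → /b/, giving /ɛbwʒɛlzx/.
Under (C)V(N), the unsyllabifiable consonants are /b/, /w/, /l/, /z/, /x/ (only a nasal (/m/, /n/, or /ŋ/) is licensed in coda position; onsets are limited to one consonant).
Inserting the epenthetic vowel yields /b/ → /bi/, /w/ → /wi/, /l/ → /li/, /z/ → /zi/, /x/ → /xi/.

ɛbiwiʒɛlizixi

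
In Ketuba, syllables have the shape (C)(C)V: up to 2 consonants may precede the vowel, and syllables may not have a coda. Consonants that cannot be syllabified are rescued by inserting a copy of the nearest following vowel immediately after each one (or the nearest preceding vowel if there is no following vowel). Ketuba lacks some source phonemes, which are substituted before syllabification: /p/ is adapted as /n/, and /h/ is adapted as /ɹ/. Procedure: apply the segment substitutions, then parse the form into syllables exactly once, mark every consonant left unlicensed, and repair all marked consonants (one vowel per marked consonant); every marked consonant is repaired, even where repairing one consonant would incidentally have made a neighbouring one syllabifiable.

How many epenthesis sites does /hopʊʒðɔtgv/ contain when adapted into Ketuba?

After substitution the input is /ɹonʊʒðɔtgv/.
The unsyllabifiable consonants are /t/, /g/, /v/; each receives one epenthetic vowel.

3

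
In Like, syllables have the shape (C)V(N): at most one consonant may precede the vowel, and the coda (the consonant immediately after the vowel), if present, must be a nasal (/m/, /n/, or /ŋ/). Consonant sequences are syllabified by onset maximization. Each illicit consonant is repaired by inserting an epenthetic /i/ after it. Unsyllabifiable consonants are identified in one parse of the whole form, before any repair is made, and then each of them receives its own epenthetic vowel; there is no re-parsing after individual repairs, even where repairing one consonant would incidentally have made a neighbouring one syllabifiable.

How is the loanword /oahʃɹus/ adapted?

oahiʃiɹusi

Syllabifying with onset maximization leaves /h/, /ʃ/, /s/ stranded (only a nasal (/m/, /n/, or /ŋ/) is licensed in coda position; onsets are limited to one consonant).
Each unlicensed consonant becomes the onset of a new syllable: /h/ → /hi/, /ʃ/ → /ʃi/, /s/ → /si/.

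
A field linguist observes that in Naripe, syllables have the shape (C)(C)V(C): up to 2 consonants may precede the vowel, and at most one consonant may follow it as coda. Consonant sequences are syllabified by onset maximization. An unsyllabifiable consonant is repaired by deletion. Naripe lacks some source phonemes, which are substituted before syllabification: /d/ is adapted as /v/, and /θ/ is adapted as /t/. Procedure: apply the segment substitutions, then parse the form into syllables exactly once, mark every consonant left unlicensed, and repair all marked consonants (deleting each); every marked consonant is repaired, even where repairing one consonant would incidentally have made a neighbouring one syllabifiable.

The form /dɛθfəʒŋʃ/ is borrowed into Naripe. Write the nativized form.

vɛtfəʒ

Substitution: /d/ → /v/, /θ/ → /t/, giving /vɛtfəʒŋʃ/.
Syllabifying with onset maximization leaves /ŋ/, /ʃ/ stranded (at most one coda consonant is licensed; onsets may contain at most 2 consonants).
Each unlicensed consonant is deleted: /ŋ/, /ʃ/.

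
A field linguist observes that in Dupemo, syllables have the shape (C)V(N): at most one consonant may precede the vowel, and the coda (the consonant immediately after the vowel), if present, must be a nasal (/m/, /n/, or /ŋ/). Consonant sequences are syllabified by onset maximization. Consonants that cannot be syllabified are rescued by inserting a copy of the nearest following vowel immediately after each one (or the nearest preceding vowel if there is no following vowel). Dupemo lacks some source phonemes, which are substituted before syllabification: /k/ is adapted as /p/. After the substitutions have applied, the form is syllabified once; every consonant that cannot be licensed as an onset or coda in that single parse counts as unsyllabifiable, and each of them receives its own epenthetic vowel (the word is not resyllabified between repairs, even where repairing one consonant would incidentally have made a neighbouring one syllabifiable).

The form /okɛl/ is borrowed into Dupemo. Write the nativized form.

opɛlɛ

Substitution: /k/ → /p/, giving /opɛl/.
The consonants /l/ cannot be parsed into a legal (C)V(N) syllable (only a nasal (/m/, /n/, or /ŋ/) is licensed in coda position; onsets are limited to one consonant).
Epenthesis after each stranded consonant: /l/ → /lɛ/.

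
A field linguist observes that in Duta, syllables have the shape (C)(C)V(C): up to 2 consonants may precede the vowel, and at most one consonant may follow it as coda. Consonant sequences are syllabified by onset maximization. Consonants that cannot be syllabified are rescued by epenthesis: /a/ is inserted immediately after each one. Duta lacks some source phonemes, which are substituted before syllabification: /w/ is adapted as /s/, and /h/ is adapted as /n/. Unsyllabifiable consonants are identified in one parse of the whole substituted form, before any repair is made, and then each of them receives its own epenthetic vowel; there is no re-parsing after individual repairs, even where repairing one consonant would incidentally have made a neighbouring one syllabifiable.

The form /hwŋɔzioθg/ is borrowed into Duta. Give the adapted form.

nasŋɔzioθga

Substitution: /h/ → /n/, /w/ → /s/, giving /nsŋɔzioθg/.
Syllabifying with onset maximization leaves /n/, /g/ stranded (at most one coda consonant is licensed; onsets may contain at most 2 consonants).
Each unlicensed consonant becomes the onset of a new syllable: /n/ → /na/, /g/ → /ga/.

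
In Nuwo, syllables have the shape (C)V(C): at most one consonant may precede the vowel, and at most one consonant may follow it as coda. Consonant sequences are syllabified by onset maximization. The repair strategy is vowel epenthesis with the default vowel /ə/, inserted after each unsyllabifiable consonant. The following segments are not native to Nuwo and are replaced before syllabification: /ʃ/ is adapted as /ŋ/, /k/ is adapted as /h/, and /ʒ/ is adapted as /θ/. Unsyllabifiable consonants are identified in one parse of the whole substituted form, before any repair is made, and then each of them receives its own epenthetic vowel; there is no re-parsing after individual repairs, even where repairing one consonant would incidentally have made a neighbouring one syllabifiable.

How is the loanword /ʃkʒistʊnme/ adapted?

ŋəhəθistʊnme

Substitution: /ʃ/ → /ŋ/, /k/ → /h/, /ʒ/ → /θ/, giving /ŋhθistʊnme/.
Under (C)V(C), the unsyllabifiable consonants are /ŋ/, /h/ (at most one coda consonant is licensed; onsets are limited to one consonant).
Inserting the epenthetic vowel yields /ŋ/ → /ŋə/, /h/ → /hə/.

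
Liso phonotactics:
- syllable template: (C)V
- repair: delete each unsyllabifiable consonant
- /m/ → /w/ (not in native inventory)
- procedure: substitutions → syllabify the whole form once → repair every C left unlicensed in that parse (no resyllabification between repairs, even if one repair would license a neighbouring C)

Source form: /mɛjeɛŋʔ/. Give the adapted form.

wɛjeɛ

Substitution: /m/ → /w/, giving /wɛjeɛŋʔ/.
The consonants /ŋ/, /ʔ/ cannot be parsed into a legal (C)V syllable (no codas are permitted; onsets are limited to one consonant).
Deleting the stranded consonants removes /ŋ/, /ʔ/.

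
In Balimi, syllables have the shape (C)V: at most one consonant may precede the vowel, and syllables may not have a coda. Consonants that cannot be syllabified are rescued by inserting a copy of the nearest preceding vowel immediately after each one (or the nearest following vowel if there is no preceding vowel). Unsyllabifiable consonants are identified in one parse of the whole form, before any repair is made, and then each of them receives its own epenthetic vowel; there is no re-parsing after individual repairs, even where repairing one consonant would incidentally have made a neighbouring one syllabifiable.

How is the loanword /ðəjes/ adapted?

Under (C)V, the unsyllabifiable consonants are /s/ (no codas are permitted; onsets are limited to one consonant).
Epenthesis after each stranded consonant: /s/ → /se/.

ðəjese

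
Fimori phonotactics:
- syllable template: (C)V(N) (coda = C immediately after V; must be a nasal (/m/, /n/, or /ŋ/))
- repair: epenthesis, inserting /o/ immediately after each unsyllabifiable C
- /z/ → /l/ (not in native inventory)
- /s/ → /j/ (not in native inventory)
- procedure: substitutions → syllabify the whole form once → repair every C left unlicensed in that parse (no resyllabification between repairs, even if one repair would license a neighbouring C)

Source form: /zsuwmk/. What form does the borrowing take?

Substitution: /z/ → /l/, /s/ → /j/, giving /ljuwmk/.
Under (C)V(N), the unsyllabifiable consonants are /l/, /w/, /m/, /k/ (only a nasal (/m/, /n/, or /ŋ/) is licensed in coda position; onsets are limited to one consonant).
Inserting the epenthetic vowel yields /l/ → /lo/, /w/ → /wo/, /m/ → /mo/, /k/ → /ko/.

lojuwomoko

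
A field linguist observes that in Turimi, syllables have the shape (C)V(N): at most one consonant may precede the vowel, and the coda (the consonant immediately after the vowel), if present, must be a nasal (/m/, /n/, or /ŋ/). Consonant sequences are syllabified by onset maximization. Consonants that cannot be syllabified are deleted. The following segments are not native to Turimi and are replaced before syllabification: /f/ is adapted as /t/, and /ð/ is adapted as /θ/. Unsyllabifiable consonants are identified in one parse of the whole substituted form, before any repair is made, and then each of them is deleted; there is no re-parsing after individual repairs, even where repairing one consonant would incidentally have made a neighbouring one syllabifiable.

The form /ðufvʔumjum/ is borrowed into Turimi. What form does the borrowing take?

Substitution: /ð/ → /θ/, /f/ → /t/, giving /θutvʔumjum/.
Under (C)V(N), the unsyllabifiable consonants are /t/, /v/ (only a nasal (/m/, /n/, or /ŋ/) is licensed in coda position; onsets are limited to one consonant).
Deletion applies to /t/, /v/.

θuʔumjum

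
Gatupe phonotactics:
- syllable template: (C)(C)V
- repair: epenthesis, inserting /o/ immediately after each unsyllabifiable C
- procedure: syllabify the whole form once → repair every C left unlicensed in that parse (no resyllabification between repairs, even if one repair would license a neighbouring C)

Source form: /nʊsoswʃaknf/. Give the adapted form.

Syllabifying with onset maximization leaves /s/, /k/, /n/, /f/ stranded (no codas are permitted; onsets may contain at most 2 consonants).
Each unlicensed consonant becomes the onset of a new syllable: /s/ → /so/, /k/ → /ko/, /n/ → /no/, /f/ → /fo/.

nʊsosowʃakonofo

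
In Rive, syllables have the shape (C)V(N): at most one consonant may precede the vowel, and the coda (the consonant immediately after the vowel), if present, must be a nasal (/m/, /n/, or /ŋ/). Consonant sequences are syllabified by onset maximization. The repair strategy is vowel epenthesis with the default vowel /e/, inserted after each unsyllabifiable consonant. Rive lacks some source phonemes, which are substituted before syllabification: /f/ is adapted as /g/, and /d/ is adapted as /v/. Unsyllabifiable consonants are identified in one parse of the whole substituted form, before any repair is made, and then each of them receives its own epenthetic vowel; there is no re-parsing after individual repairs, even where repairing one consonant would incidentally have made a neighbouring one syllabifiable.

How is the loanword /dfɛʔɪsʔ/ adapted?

Substitution: /d/ → /v/, /f/ → /g/, giving /vgɛʔɪsʔ/.
Syllabifying with onset maximization leaves /v/, /s/, /ʔ/ stranded (only a nasal (/m/, /n/, or /ŋ/) is licensed in coda position; onsets are limited to one consonant).
Each unlicensed consonant becomes the onset of a new syllable: /v/ → /ve/, /s/ → /se/, /ʔ/ → /ʔe/.

vegɛʔɪseʔe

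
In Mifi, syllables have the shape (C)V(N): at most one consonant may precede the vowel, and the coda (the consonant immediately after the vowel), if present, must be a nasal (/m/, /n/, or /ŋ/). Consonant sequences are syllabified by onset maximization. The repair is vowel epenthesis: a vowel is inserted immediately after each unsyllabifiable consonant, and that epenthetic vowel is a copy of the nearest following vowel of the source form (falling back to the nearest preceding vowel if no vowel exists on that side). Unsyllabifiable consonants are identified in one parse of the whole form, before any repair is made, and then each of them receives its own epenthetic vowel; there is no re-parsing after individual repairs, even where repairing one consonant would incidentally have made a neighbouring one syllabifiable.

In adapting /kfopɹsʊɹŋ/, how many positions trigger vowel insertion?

5

The unsyllabifiable consonants are /k/, /p/, /ɹ/, /ɹ/, /ŋ/; each receives one epenthetic vowel.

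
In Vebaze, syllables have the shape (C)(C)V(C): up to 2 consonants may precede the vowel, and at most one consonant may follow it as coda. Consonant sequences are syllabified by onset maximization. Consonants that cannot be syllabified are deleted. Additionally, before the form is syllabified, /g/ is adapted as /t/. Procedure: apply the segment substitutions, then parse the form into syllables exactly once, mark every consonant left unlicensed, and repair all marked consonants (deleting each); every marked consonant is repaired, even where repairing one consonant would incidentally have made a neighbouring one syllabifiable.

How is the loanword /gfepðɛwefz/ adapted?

Substitution: /g/ → /t/, giving /tfepðɛwefz/.
Under (C)(C)V(C), the unsyllabifiable consonants are /z/ (at most one coda consonant is licensed; onsets may contain at most 2 consonants).
Deleting the stranded consonants removes /z/.

tfepðɛwef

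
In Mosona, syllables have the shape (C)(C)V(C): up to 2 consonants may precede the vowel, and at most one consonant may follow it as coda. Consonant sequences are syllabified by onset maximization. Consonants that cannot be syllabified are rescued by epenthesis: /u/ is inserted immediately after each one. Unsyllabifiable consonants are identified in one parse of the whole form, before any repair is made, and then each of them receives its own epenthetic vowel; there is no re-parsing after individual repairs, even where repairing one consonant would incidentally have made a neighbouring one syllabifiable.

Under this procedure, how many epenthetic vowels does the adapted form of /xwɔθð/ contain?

The unsyllabifiable consonants are /ð/; each receives one epenthetic vowel.

1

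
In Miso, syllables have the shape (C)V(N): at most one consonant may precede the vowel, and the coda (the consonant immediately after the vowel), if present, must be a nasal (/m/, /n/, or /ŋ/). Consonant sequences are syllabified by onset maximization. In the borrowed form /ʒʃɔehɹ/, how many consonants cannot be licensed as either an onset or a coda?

Under (C)V(N), the unsyllabifiable consonants are /ʒ/, /h/, /ɹ/ (only a nasal (/m/, /n/, or /ŋ/) is licensed in coda position; onsets are limited to one consonant).

3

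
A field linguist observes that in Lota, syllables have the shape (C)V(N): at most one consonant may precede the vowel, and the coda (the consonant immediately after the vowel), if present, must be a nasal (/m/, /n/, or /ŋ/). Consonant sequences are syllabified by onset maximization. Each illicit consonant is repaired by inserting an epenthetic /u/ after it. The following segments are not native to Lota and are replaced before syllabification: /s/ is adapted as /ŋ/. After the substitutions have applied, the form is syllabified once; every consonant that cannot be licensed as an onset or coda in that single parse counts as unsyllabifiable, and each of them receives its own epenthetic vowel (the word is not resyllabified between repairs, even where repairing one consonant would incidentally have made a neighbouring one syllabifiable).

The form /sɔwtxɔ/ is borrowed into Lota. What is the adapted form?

Substitution: /s/ → /ŋ/, giving /ŋɔwtxɔ/.
The consonants /w/, /t/ cannot be parsed into a legal (C)V(N) syllable (only a nasal (/m/, /n/, or /ŋ/) is licensed in coda position; onsets are limited to one consonant).
Each unlicensed consonant becomes the onset of a new syllable: /w/ → /wu/, /t/ → /tu/.

ŋɔwutuxɔ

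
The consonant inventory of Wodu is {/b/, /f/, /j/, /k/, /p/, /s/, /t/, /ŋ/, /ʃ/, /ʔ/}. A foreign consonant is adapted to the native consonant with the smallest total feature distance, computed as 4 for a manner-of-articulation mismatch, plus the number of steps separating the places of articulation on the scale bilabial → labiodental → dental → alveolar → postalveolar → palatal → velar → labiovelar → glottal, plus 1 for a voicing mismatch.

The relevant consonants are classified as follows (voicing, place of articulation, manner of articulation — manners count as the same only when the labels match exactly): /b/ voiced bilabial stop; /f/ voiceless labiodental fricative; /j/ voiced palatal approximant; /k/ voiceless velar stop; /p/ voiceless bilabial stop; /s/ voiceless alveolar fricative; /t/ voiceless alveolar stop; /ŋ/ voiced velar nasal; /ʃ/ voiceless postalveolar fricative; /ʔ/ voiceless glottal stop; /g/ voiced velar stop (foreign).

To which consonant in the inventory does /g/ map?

/k/ is closest: same manner (stop), place distance 0 (velar→velar), voicing differs (+1); total 1. Next closest is /ʔ/ at distance 3.

k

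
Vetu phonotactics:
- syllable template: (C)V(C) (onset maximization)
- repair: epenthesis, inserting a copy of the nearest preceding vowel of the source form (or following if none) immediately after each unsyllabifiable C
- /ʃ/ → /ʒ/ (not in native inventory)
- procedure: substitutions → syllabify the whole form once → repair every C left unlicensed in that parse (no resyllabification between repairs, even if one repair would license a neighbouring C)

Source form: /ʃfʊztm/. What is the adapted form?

ʒʊfʊztʊmʊ

Substitution: /ʃ/ → /ʒ/, giving /ʒfʊztm/.
Syllabifying with onset maximization leaves /ʒ/, /t/, /m/ stranded (at most one coda consonant is licensed; onsets are limited to one consonant).
Each unlicensed consonant becomes the onset of a new syllable: /ʒ/ → /ʒʊ/, /t/ → /tʊ/, /m/ → /mʊ/.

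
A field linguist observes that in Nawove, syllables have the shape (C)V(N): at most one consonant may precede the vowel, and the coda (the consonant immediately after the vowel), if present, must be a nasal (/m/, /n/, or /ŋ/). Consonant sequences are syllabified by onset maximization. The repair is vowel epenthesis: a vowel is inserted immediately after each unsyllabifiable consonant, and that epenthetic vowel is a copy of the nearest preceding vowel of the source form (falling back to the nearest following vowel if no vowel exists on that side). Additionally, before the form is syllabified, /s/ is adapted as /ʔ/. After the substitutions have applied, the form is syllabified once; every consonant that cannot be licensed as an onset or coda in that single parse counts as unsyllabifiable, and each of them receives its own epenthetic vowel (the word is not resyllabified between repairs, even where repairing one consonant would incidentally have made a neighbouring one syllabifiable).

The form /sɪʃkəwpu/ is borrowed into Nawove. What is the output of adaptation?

ʔɪʃɪkəwəpu

Substitution: /s/ → /ʔ/, giving /ʔɪʃkəwpu/.
The consonants /ʃ/, /w/ cannot be parsed into a legal (C)V(N) syllable (only a nasal (/m/, /n/, or /ŋ/) is licensed in coda position; onsets are limited to one consonant).
Inserting the epenthetic vowel yields /ʃ/ → /ʃɪ/, /w/ → /wə/.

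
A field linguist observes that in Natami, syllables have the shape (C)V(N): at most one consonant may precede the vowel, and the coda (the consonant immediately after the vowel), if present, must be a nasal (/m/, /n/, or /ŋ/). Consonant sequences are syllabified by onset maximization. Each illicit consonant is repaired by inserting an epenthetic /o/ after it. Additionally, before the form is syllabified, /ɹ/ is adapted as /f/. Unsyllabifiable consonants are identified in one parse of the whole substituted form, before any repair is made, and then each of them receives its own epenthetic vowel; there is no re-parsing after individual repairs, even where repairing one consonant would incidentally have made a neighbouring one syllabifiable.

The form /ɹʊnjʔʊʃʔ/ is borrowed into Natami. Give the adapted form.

fʊnjoʔʊʃoʔo

Substitution: /ɹ/ → /f/, giving /fʊnjʔʊʃʔ/.
The consonants /j/, /ʃ/, /ʔ/ cannot be parsed into a legal (C)V(N) syllable (only a nasal (/m/, /n/, or /ŋ/) is licensed in coda position; onsets are limited to one consonant).
Each unlicensed consonant becomes the onset of a new syllable: /j/ → /jo/, /ʃ/ → /ʃo/, /ʔ/ → /ʔo/.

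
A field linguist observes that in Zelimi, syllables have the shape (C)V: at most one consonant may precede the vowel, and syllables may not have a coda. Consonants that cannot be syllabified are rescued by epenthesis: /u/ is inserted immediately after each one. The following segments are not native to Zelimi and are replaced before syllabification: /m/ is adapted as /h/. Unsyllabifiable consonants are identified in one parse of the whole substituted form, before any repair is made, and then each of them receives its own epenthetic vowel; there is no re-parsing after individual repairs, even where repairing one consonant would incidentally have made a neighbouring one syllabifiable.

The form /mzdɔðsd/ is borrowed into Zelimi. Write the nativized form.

Substitution: /m/ → /h/, giving /hzdɔðsd/.
The consonants /h/, /z/, /ð/, /s/, /d/ cannot be parsed into a legal (C)V syllable (no codas are permitted; onsets are limited to one consonant).
Inserting the epenthetic vowel yields /h/ → /hu/, /z/ → /zu/, /ð/ → /ðu/, /s/ → /su/, /d/ → /du/.

huzudɔðusudu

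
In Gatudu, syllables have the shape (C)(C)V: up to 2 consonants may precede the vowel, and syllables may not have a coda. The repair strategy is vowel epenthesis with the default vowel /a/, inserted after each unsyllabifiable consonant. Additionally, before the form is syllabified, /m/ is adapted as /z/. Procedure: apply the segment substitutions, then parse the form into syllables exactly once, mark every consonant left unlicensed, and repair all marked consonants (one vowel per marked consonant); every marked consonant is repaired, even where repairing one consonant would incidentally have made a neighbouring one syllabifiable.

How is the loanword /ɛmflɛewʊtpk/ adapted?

ɛzaflɛewʊtapaka

Substitution: /m/ → /z/, giving /ɛzflɛewʊtpk/.
Syllabifying with onset maximization leaves /z/, /t/, /p/, /k/ stranded (no codas are permitted; onsets may contain at most 2 consonants).
Epenthesis after each stranded consonant: /z/ → /za/, /t/ → /ta/, /p/ → /pa/, /k/ → /ka/.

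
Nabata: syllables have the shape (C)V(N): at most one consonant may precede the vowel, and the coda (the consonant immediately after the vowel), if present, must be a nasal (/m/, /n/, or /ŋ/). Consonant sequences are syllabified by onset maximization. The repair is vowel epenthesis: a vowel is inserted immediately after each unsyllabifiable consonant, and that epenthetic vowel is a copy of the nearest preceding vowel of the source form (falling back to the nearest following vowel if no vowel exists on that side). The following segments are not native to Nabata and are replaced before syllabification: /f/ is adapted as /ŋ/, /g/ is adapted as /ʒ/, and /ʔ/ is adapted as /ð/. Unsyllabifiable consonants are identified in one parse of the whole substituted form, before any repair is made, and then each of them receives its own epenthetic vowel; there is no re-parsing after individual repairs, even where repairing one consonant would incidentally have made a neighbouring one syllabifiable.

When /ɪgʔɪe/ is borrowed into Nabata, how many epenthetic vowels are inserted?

After substitution the input is /ɪʒðɪe/.
The unsyllabifiable consonants are /ʒ/; each receives one epenthetic vowel.

1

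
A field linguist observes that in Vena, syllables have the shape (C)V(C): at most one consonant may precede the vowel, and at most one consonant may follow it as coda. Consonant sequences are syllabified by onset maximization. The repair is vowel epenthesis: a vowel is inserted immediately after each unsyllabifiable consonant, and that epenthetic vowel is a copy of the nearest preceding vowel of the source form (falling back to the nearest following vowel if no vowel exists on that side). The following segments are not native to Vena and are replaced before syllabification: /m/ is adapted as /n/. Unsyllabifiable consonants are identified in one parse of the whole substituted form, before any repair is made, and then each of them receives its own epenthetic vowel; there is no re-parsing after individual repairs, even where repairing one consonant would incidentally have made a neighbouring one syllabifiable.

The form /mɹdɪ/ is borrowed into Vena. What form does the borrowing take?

nɪɹɪdɪ

Substitution: /m/ → /n/, giving /nɹdɪ/.
The consonants /n/, /ɹ/ cannot be parsed into a legal (C)V(C) syllable (at most one coda consonant is licensed; onsets are limited to one consonant).
Each unlicensed consonant becomes the onset of a new syllable: /n/ → /nɪ/, /ɹ/ → /ɹɪ/.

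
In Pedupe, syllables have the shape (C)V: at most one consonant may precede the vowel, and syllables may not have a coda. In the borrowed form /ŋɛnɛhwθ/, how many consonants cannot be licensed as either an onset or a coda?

Under (C)V, the unsyllabifiable consonants are /h/, /w/, /θ/ (no codas are permitted; onsets are limited to one consonant).

3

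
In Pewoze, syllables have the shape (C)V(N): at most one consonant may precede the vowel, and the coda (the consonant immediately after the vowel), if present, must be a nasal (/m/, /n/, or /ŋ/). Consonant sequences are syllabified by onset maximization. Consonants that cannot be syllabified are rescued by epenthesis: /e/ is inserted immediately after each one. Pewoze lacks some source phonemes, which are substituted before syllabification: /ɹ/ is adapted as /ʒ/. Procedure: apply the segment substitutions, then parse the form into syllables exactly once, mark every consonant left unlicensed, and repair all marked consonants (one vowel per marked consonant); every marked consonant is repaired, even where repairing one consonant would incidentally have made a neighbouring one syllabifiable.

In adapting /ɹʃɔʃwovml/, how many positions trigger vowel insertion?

After substitution the input is /ʒʃɔʃwovml/.
The unsyllabifiable consonants are /ʒ/, /ʃ/, /v/, /m/, /l/; each receives one epenthetic vowel.

5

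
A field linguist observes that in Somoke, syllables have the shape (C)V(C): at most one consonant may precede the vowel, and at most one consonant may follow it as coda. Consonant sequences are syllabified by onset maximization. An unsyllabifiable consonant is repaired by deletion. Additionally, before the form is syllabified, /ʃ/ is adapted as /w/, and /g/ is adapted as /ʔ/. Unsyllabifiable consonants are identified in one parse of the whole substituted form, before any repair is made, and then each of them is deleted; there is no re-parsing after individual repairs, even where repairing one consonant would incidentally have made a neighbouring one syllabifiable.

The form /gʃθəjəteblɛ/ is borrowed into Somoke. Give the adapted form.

Substitution: /g/ → /ʔ/, /ʃ/ → /w/, giving /ʔwθəjəteblɛ/.
Under (C)V(C), the unsyllabifiable consonants are /ʔ/, /w/ (at most one coda consonant is licensed; onsets are limited to one consonant).
Deletion applies to /ʔ/, /w/.

θəjəteblɛ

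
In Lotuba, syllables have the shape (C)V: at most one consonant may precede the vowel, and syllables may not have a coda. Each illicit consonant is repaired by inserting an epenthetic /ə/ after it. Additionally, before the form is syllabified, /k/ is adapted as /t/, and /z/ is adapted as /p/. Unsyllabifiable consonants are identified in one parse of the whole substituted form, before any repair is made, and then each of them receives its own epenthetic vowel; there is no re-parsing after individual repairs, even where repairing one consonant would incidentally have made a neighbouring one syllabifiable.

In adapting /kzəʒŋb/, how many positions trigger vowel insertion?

4

After substitution the input is /tpəʒŋb/.
The unsyllabifiable consonants are /t/, /ʒ/, /ŋ/, /b/; each receives one epenthetic vowel.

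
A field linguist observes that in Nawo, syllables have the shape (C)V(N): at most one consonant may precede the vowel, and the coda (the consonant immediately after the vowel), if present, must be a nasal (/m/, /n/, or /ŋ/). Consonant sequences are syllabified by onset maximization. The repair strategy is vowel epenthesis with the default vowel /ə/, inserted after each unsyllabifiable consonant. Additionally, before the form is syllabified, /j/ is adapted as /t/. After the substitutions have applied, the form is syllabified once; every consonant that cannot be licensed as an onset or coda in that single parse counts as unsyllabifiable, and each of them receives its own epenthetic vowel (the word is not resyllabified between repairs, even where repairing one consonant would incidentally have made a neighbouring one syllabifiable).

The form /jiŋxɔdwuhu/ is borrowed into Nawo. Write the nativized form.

Substitution: /j/ → /t/, giving /tiŋxɔdwuhu/.
Under (C)V(N), the unsyllabifiable consonants are /d/ (only a nasal (/m/, /n/, or /ŋ/) is licensed in coda position; onsets are limited to one consonant).
Epenthesis after each stranded consonant: /d/ → /də/.

tiŋxɔdəwuhu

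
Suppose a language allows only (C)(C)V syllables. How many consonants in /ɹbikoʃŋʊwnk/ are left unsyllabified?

Under (C)(C)V, the unsyllabifiable consonants are /w/, /n/, /k/ (no codas are permitted; onsets may contain at most 2 consonants).

3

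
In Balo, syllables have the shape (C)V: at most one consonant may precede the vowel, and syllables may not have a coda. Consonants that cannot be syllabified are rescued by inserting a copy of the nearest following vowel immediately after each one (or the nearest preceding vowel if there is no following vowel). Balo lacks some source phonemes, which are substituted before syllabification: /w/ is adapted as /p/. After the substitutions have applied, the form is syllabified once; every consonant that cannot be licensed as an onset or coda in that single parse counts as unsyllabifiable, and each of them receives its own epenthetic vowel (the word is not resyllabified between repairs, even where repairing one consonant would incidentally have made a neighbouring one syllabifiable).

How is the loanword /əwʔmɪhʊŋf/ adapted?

əpɪʔɪmɪhʊŋʊfʊ

Substitution: /w/ → /p/, giving /əpʔmɪhʊŋf/.
Under (C)V, the unsyllabifiable consonants are /p/, /ʔ/, /ŋ/, /f/ (no codas are permitted; onsets are limited to one consonant).
Epenthesis after each stranded consonant: /p/ → /pɪ/, /ʔ/ → /ʔɪ/, /ŋ/ → /ŋʊ/, /f/ → /fʊ/.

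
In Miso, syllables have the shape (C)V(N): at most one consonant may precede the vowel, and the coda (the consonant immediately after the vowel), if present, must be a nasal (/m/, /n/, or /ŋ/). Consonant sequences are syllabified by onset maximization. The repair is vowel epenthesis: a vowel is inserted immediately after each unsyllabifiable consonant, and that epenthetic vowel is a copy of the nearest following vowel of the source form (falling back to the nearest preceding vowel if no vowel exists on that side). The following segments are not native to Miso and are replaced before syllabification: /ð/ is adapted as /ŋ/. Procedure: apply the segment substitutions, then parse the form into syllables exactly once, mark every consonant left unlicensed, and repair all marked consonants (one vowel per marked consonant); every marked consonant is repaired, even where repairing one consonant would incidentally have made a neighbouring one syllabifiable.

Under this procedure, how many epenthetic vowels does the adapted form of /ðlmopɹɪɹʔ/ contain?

5

After substitution the input is /ŋlmopɹɪɹʔ/.
The unsyllabifiable consonants are /ŋ/, /l/, /p/, /ɹ/, /ʔ/; each receives one epenthetic vowel.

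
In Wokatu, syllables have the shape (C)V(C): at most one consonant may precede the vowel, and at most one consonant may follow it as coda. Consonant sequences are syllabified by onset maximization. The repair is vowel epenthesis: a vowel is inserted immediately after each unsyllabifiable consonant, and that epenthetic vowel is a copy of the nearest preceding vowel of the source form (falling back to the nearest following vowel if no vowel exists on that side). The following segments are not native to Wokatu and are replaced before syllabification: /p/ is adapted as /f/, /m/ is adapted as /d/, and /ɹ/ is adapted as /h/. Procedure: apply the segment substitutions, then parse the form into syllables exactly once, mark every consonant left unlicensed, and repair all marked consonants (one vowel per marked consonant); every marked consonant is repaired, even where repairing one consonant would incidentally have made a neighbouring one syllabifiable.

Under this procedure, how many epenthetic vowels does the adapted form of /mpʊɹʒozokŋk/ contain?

After substitution the input is /dfʊhʒozokŋk/.
The unsyllabifiable consonants are /d/, /ŋ/, /k/; each receives one epenthetic vowel.

3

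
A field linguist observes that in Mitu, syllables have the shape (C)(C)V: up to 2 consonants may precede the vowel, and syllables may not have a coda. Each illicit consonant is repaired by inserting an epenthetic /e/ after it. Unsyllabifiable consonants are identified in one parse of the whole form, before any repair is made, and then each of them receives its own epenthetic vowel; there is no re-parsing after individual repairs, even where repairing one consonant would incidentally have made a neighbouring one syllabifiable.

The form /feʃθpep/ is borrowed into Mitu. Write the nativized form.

feʃeθpepe

Syllabifying with onset maximization leaves /ʃ/, /p/ stranded (no codas are permitted; onsets may contain at most 2 consonants).
Inserting the epenthetic vowel yields /ʃ/ → /ʃe/, /p/ → /pe/.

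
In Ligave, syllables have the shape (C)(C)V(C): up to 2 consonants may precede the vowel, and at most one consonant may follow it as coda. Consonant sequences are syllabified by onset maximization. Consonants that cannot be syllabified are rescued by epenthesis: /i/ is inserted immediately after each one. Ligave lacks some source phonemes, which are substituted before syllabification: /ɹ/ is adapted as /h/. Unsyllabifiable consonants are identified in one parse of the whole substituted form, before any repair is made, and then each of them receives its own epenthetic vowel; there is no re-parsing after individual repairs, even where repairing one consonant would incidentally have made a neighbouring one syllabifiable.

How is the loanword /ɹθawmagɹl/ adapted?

Substitution: /ɹ/ → /h/, giving /hθawmaghl/.
The consonants /h/, /l/ cannot be parsed into a legal (C)(C)V(C) syllable (at most one coda consonant is licensed; onsets may contain at most 2 consonants).
Epenthesis after each stranded consonant: /h/ → /hi/, /l/ → /li/.

hθawmaghili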